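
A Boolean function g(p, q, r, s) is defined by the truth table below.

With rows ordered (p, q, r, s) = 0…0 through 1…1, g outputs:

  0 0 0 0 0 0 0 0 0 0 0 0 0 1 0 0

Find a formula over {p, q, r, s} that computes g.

g(p, q, r, s) = ((p and q) and not r) and s

g is 1 on exactly one input, (1,1,0,1), whose minterm is p·q·¬r·s. So g is just that conjunction.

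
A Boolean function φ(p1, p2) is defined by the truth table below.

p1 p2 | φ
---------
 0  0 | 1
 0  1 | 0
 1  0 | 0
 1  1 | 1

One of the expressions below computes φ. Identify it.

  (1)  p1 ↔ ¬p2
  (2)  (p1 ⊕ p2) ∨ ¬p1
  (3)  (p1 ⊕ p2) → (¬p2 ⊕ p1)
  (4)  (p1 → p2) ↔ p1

(1): at (0,0) it gives 0, but φ = 1 — eliminated.
(2): at (0,1) it gives 1, but φ = 0 — eliminated.
(4): at (0,0) it gives 0, but φ = 1 — eliminated.
(3) is the remaining candidate, and it agrees with φ on all 4 inputs.

3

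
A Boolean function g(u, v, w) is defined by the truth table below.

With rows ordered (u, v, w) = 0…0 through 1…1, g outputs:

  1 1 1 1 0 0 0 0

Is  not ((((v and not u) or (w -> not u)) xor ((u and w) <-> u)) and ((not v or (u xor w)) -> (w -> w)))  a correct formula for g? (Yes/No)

Yes

Check the formula against g row by row:
  u=0, v=0, w=0: formula gives 1, g = 1 ✓
  u=0, v=0, w=1: formula gives 1, g = 1 ✓
  u=0, v=1, w=0: formula gives 1, g = 1 ✓
  u=0, v=1, w=1: formula gives 1, g = 1 ✓
  u=1, v=0, w=0: formula gives 0, g = 0 ✓
  …and likewise for the remaining 3 rows.
Every row agrees, so the formula is equivalent.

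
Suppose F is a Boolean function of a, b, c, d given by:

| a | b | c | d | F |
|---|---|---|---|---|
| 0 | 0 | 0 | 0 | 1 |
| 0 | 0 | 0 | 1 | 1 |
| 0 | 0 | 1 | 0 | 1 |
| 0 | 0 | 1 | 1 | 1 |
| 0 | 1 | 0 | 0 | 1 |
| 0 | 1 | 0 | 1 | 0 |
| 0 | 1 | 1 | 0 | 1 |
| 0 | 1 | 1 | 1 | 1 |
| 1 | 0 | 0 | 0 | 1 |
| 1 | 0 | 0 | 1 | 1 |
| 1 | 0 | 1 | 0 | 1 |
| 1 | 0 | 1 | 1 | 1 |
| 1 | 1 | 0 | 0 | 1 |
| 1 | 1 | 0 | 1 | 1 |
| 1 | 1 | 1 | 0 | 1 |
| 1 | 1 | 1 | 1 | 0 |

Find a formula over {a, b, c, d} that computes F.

F(a, b, c, d) = ¬((((¬a ∧ b) ∧ ¬c) ∧ d) ∨ (((a ∧ b) ∧ c) ∧ d))

F is 0 on only 2 rows — (0,1,0,1), (1,1,1,1). Writing each as a minterm (¬a·b·¬c·d, a·b·c·d) and OR-ing them characterizes exactly where F=0, so F is the negation of that disjunction.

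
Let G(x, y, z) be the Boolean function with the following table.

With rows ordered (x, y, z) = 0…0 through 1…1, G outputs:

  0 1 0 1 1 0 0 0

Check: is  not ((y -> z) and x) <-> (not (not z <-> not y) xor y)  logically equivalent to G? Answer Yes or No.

Yes

Evaluate not ((y -> z) and x) <-> (not (not z <-> not y) xor y) on each row and compare to G:
  x=0, y=0, z=0: formula gives 0, G = 0 ✓
  x=0, y=0, z=1: formula gives 1, G = 1 ✓
  x=0, y=1, z=0: formula gives 0, G = 0 ✓
  x=0, y=1, z=1: formula gives 1, G = 1 ✓
  x=1, y=0, z=0: formula gives 1, G = 1 ✓
  … (the remaining 3 rows also agree.)
No disagreement on any input; they are logically equivalent.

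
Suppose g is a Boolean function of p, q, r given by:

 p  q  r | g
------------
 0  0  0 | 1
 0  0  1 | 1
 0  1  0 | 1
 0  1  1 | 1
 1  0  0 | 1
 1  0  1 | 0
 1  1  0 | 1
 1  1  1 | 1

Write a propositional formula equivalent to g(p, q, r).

Only row (1,0,1) gives 0. So g is 1 everywhere except there — the complement of the minterm p·¬q·r.

g(p, q, r) = not ((p and not q) and r)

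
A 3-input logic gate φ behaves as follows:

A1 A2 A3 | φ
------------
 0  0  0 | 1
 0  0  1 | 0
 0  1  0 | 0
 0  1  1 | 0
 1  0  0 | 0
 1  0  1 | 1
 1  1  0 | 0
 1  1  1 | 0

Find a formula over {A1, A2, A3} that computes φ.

φ(A1, A2, A3) = ((NOT A1 AND NOT A2) AND NOT A3) OR ((A1 AND NOT A2) AND A3)

The 1-rows are (0,0,0), (1,0,1). Each contributes one minterm — ¬A1·¬A2·¬A3; A1·¬A2·A3 — and their disjunction is a sum-of-products form of φ.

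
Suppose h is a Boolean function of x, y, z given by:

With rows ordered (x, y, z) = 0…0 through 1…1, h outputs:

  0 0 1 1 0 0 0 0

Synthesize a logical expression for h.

The 1-rows are (0,1,0), (0,1,1). Each contributes one minterm — ¬x·y·¬z; ¬x·y·z — and their disjunction is a sum-of-products form of h.

h(x, y, z) = ((x' · y) · z') + ((x' · y) · z)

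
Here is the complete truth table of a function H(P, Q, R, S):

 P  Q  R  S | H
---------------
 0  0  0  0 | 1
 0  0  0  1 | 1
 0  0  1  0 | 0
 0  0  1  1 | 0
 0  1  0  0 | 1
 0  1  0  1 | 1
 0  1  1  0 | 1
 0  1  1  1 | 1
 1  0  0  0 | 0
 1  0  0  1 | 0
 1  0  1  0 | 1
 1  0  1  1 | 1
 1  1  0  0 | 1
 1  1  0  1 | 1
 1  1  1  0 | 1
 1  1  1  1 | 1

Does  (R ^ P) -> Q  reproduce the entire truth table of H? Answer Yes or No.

Yes

Check the formula against H row by row:
  P=0, Q=0, R=0, S=0: formula gives 1, H = 1 ✓
  P=0, Q=0, R=0, S=1: formula gives 1, H = 1 ✓
  P=0, Q=0, R=1, S=0: formula gives 0, H = 0 ✓
  P=0, Q=0, R=1, S=1: formula gives 0, H = 0 ✓
  …and likewise for the remaining 12 rows.
All 16 rows match — the expression computes H exactly.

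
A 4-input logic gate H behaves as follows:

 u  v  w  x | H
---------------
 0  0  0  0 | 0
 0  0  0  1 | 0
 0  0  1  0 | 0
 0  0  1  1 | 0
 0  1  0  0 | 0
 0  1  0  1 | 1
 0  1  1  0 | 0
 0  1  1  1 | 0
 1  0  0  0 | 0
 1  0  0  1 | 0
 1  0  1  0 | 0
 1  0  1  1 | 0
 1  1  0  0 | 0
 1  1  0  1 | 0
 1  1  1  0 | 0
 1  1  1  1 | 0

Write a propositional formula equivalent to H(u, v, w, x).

Only row (0,1,0,1) gives 1. That row's minterm ¬u·v·¬w·x is H directly.

H(u, v, w, x) = ((NOT u AND v) AND NOT w) AND x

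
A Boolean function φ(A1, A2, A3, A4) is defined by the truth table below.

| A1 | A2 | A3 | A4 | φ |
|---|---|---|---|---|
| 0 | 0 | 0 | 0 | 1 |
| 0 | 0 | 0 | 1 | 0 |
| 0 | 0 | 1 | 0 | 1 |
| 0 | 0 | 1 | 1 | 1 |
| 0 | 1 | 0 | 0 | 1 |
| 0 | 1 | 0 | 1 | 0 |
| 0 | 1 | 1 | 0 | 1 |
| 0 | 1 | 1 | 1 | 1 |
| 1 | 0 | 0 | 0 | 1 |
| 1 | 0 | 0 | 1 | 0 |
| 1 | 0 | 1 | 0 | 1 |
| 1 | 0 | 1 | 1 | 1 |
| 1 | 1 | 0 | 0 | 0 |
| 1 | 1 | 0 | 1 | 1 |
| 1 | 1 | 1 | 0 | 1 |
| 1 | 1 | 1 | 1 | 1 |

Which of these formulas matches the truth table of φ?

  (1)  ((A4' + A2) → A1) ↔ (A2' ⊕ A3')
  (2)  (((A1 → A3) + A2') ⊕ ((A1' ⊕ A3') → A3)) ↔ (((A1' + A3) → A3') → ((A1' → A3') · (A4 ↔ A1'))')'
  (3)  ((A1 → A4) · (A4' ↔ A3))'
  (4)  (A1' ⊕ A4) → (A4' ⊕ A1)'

(1) fails at (0,0,1,0): the formula yields 0, φ is 1.
(3) fails at (0,0,1,0): the formula yields 0, φ is 1.
(4) fails at (0,0,0,0): the formula yields 0, φ is 1.
That leaves (2). Evaluating it on every row reproduces the table of φ exactly.

2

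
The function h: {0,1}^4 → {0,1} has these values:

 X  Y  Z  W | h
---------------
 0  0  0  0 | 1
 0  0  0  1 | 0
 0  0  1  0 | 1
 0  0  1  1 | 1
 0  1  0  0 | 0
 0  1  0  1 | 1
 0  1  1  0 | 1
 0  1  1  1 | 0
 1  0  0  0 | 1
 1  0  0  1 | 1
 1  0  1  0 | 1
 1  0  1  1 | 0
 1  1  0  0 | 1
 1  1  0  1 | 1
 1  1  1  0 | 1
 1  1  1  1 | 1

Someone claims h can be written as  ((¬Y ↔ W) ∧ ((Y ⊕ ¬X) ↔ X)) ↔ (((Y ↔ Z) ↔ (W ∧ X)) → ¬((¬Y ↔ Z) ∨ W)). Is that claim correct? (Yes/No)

Evaluate ((¬Y ↔ W) ∧ ((Y ⊕ ¬X) ↔ X)) ↔ (((Y ↔ Z) ↔ (W ∧ X)) → ¬((¬Y ↔ Z) ∨ W)) on each row and compare to h:
  X=0, Y=0, Z=0, W=0: formula gives 0, but h = 1 ✗
Since they disagree at (0,0,0,0), the expression is not a correct formula for h.

No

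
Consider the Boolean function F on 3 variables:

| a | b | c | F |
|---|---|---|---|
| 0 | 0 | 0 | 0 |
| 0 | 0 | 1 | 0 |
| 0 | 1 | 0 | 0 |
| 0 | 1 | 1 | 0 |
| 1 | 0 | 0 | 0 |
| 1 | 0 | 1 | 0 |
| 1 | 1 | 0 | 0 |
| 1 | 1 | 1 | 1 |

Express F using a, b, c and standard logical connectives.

F(a, b, c) = (a ∧ b) ∧ c

The output is 1 only when every input is 1 — the AND of all inputs.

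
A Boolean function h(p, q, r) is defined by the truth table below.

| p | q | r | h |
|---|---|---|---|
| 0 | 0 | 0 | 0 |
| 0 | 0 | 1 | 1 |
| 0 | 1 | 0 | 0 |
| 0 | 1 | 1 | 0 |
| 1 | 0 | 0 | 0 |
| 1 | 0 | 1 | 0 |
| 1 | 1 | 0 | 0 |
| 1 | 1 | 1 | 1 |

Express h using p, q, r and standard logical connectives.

h=1 on 2 inputs: (0,0,1), (1,1,1). Reading each as a conjunction of literals (¬p·¬q·r, p·q·r) and taking the OR gives the canonical DNF.

h(p, q, r) = ((¬p ∧ ¬q) ∧ r) ∨ ((p ∧ q) ∧ r)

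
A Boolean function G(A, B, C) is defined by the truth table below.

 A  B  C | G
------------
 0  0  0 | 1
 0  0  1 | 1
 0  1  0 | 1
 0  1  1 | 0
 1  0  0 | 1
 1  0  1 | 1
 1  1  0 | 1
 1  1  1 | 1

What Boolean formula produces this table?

G(A, B, C) = ((A' · B) · C)'

Only row (0,1,1) gives 0. So G is 1 everywhere except there — the complement of the minterm ¬A·B·C.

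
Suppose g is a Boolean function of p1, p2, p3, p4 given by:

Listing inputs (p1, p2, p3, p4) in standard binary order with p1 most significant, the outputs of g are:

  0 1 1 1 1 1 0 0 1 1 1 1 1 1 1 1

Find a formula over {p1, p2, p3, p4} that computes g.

There are just 3 zero rows: (0,0,0,0), (0,1,1,0), (0,1,1,1). Their minterms are ¬p1·¬p2·¬p3·¬p4, ¬p1·p2·p3·¬p4, ¬p1·p2·p3·p4; the OR of those covers precisely the 0-outputs, and negating it yields g.

g(p1, p2, p3, p4) = ¬(((((¬p1 ∧ ¬p2) ∧ ¬p3) ∧ ¬p4) ∨ (((¬p1 ∧ p2) ∧ p3) ∧ ¬p4)) ∨ (((¬p1 ∧ p2) ∧ p3) ∧ p4))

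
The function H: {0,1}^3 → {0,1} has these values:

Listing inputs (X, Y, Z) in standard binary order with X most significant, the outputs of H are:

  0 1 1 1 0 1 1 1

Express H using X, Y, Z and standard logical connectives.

H is 0 on only 2 rows — (0,0,0), (1,0,0). Writing each as a minterm (¬X·¬Y·¬Z, X·¬Y·¬Z) and OR-ing them characterizes exactly where H=0, so H is the negation of that disjunction.

H(X, Y, Z) = ~(((~X & ~Y) & ~Z) | ((X & ~Y) & ~Z))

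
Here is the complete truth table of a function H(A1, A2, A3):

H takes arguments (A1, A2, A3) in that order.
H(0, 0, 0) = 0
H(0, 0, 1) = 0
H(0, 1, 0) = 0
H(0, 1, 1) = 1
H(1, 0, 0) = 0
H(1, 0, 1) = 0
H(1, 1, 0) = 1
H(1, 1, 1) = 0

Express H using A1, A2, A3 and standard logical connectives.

The 1-rows are (0,1,1), (1,1,0). Each contributes one minterm — ¬A1·A2·A3; A1·A2·¬A3 — and their disjunction is a sum-of-products form of H.

H(A1, A2, A3) = ((NOT A1 AND A2) AND A3) OR ((A1 AND A2) AND NOT A3)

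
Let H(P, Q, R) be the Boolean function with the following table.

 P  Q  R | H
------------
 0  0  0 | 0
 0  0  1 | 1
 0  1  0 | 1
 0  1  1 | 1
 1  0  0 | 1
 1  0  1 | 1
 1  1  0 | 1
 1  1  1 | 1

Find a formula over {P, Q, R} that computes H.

The output is 1 whenever at least one input is 1 — the OR of all inputs.

H(P, Q, R) = (P + Q) + R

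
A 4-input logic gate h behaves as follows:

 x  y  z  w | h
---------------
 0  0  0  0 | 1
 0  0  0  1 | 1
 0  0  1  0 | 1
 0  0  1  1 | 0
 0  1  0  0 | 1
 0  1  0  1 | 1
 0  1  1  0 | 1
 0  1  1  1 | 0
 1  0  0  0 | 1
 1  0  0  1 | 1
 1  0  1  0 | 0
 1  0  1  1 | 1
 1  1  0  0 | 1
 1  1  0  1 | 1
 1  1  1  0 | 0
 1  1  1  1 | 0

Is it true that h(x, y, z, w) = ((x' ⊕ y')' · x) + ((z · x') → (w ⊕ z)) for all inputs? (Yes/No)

Test each input against both h and the formula:
  x=0, y=0, z=0, w=0: formula gives 1, h = 1 ✓
  x=0, y=0, z=0, w=1: formula gives 1, h = 1 ✓
  x=0, y=0, z=1, w=0: formula gives 1, h = 1 ✓
  x=0, y=0, z=1, w=1: formula gives 0, h = 0 ✓
  …
  x=1, y=0, z=1, w=0: formula gives 1, but h = 0 ✗
A single disagreement suffices: at (1,0,1,0) they differ, so the formula does not compute h.

No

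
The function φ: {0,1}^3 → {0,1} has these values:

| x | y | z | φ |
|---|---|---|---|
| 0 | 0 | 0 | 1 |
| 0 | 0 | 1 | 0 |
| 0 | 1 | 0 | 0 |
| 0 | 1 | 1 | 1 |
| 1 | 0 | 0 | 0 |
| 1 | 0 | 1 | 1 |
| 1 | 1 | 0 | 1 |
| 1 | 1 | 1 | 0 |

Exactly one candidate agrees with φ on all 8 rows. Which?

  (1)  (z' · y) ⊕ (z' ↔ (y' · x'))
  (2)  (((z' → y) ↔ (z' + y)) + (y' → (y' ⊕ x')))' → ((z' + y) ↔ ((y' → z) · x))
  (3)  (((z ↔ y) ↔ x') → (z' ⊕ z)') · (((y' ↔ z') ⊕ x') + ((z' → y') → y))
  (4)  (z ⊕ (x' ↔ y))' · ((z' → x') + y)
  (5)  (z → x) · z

(1) fails at (0,1,0): the formula yields 1, φ is 0.
(2) fails at (0,0,0): the formula yields 0, φ is 1.
(3) fails at (0,0,0): the formula yields 0, φ is 1.
(5) fails at (0,0,0): the formula yields 0, φ is 1.
(4) is the remaining candidate, and it agrees with φ on all 8 inputs.

4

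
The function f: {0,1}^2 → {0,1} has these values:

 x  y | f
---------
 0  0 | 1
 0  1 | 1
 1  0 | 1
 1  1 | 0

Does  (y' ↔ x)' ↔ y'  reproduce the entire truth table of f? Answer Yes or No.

Check the formula against f row by row:
  x=0, y=0: formula gives 1, f = 1 ✓
  x=0, y=1: formula gives 1, f = 1 ✓
  x=1, y=0: formula gives 0, but f = 1 ✗
A single disagreement suffices: at (1,0) they differ, so the formula does not compute f.

No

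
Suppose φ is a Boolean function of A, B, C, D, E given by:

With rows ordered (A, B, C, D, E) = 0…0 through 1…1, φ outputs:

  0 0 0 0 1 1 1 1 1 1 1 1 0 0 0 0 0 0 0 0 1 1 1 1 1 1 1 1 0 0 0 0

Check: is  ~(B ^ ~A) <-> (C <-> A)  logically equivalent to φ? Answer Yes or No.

Yes

Check the formula against φ row by row:
  A=0, B=0, C=0, D=0, E=0: formula gives 0, φ = 0 ✓
  A=0, B=0, C=0, D=0, E=1: formula gives 0, φ = 0 ✓
  A=0, B=0, C=0, D=1, E=0: formula gives 0, φ = 0 ✓
  A=0, B=0, C=0, D=1, E=1: formula gives 0, φ = 0 ✓
  …and likewise for the remaining 28 rows.
Every row agrees, so the formula is equivalent.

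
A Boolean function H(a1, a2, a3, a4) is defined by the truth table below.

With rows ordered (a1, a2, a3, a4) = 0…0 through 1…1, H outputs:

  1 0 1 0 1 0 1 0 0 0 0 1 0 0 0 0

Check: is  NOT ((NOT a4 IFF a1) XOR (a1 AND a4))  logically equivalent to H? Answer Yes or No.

Test each input against both H and the formula:
  a1=0, a2=0, a3=0, a4=0: formula gives 1, H = 1 ✓
  a1=0, a2=0, a3=0, a4=1: formula gives 0, H = 0 ✓
  a1=0, a2=0, a3=1, a4=0: formula gives 1, H = 1 ✓
  a1=0, a2=0, a3=1, a4=1: formula gives 0, H = 0 ✓
  …
  a1=1, a2=0, a3=1, a4=1: formula gives 0, but H = 1 ✗
A single disagreement suffices: at (1,0,1,1) they differ, so the formula does not compute H.

No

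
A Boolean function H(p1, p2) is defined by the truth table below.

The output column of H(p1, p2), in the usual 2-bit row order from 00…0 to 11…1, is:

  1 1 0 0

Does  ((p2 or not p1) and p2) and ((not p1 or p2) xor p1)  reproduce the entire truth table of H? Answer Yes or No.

No

Test each input against both H and the formula:
  p1=0, p2=0: formula gives 0, but H = 1 ✗
A single disagreement suffices: at (0,0) they differ, so the formula does not compute H.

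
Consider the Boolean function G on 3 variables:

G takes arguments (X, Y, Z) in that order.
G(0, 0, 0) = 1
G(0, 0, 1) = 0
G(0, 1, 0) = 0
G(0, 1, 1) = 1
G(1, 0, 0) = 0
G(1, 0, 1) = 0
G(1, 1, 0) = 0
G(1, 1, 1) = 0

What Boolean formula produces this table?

G(X, Y, Z) = ((not X and not Y) and not Z) or ((not X and Y) and Z)

G=1 on 2 inputs: (0,0,0), (0,1,1). Reading each as a conjunction of literals (¬X·¬Y·¬Z, ¬X·Y·Z) and taking the OR gives the canonical DNF.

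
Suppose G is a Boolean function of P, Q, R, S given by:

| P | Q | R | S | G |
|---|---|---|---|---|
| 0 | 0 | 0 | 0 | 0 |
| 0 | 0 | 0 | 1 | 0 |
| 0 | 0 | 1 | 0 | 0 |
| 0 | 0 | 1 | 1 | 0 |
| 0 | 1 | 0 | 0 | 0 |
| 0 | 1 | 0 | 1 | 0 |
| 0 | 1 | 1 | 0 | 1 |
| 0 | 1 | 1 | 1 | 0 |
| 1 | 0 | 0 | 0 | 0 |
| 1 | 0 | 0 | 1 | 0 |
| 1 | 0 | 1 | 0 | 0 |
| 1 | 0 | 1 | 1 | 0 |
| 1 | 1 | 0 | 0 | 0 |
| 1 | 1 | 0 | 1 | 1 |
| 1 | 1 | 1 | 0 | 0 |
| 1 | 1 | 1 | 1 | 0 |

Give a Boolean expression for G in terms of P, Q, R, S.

G(P, Q, R, S) = (((~P & Q) & R) & ~S) | (((P & Q) & ~R) & S)

Collect the rows where G=1 — (0,1,1,0), (1,1,0,1) — and write one minterm per row: ¬P·Q·R·¬S, P·Q·¬R·S. Their union (logical OR) reproduces the table exactly.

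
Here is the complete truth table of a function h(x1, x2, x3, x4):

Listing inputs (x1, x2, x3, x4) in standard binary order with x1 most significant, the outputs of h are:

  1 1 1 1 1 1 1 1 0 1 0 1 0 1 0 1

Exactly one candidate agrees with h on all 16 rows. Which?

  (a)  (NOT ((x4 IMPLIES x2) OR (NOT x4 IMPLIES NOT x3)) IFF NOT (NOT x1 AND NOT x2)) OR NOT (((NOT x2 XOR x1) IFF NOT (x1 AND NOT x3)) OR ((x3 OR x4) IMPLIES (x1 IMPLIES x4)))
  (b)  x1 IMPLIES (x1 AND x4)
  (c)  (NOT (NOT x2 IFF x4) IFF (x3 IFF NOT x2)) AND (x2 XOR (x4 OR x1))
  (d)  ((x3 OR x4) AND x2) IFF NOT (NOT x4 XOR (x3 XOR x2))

b

(a): at (0,1,0,0) it gives 0, but h = 1 — eliminated.
(c): at (0,0,0,0) it gives 0, but h = 1 — eliminated.
(d): at (0,0,0,1) it gives 0, but h = 1 — eliminated.
(b) is the remaining candidate, and it agrees with h on all 16 inputs.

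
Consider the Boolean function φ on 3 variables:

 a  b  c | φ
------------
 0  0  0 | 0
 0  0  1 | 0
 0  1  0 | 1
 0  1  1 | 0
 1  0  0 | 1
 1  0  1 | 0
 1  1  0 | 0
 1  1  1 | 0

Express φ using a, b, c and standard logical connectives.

φ(a, b, c) = ((not a and b) and not c) or ((a and not b) and not c)

The 1-rows are (0,1,0), (1,0,0). Each contributes one minterm — ¬a·b·¬c; a·¬b·¬c — and their disjunction is a sum-of-products form of φ.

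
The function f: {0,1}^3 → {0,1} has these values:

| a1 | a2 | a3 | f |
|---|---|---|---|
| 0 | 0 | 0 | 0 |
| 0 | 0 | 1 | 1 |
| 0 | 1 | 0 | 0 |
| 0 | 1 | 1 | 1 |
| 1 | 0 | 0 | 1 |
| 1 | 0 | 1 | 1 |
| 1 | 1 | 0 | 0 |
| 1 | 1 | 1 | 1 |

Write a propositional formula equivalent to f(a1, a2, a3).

There are just 3 zero rows: (0,0,0), (0,1,0), (1,1,0). Their minterms are ¬a1·¬a2·¬a3, ¬a1·a2·¬a3, a1·a2·¬a3; the OR of those covers precisely the 0-outputs, and negating it yields f.

f(a1, a2, a3) = ((((a1' · a2') · a3') + ((a1' · a2) · a3')) + ((a1 · a2) · a3'))'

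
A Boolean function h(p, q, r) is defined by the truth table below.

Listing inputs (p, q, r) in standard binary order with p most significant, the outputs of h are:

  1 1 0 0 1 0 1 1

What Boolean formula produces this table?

h is 0 on only 3 rows — (0,1,0), (0,1,1), (1,0,1). Writing each as a minterm (¬p·q·¬r, ¬p·q·r, p·¬q·r) and OR-ing them characterizes exactly where h=0, so h is the negation of that disjunction.

h(p, q, r) = not ((((not p and q) and not r) or ((not p and q) and r)) or ((p and not q) and r))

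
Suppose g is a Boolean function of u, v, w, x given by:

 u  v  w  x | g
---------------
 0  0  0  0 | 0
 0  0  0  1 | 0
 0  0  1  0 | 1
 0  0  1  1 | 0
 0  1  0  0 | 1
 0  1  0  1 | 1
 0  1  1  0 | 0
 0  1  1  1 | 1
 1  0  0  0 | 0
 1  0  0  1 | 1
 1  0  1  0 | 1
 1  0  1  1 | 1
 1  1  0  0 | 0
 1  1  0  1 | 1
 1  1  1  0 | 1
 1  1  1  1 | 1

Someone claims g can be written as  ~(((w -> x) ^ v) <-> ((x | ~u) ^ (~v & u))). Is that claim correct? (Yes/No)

Yes

Check the formula against g row by row:
  u=0, v=0, w=0, x=0: formula gives 0, g = 0 ✓
  u=0, v=0, w=0, x=1: formula gives 0, g = 0 ✓
  u=0, v=0, w=1, x=0: formula gives 1, g = 1 ✓
  u=0, v=0, w=1, x=1: formula gives 0, g = 0 ✓
  …and likewise for the remaining 12 rows.
Every row agrees, so the formula is equivalent.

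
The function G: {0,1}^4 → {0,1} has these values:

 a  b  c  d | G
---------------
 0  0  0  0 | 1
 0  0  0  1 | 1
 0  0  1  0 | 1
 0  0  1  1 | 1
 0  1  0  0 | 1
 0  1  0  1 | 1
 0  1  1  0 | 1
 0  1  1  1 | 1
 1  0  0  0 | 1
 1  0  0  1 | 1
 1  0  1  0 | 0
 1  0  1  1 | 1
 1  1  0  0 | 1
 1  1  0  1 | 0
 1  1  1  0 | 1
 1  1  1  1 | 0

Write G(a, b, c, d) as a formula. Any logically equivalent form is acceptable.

G(a, b, c, d) = ¬(((((a ∧ ¬b) ∧ c) ∧ ¬d) ∨ (((a ∧ b) ∧ ¬c) ∧ d)) ∨ (((a ∧ b) ∧ c) ∧ d))

There are just 3 zero rows: (1,0,1,0), (1,1,0,1), (1,1,1,1). Their minterms are a·¬b·c·¬d, a·b·¬c·d, a·b·c·d; the OR of those covers precisely the 0-outputs, and negating it yields G.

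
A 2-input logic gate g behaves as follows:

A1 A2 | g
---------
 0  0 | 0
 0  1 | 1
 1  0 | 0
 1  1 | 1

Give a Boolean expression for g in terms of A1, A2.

g(A1, A2) = A2

The output simply equals A2.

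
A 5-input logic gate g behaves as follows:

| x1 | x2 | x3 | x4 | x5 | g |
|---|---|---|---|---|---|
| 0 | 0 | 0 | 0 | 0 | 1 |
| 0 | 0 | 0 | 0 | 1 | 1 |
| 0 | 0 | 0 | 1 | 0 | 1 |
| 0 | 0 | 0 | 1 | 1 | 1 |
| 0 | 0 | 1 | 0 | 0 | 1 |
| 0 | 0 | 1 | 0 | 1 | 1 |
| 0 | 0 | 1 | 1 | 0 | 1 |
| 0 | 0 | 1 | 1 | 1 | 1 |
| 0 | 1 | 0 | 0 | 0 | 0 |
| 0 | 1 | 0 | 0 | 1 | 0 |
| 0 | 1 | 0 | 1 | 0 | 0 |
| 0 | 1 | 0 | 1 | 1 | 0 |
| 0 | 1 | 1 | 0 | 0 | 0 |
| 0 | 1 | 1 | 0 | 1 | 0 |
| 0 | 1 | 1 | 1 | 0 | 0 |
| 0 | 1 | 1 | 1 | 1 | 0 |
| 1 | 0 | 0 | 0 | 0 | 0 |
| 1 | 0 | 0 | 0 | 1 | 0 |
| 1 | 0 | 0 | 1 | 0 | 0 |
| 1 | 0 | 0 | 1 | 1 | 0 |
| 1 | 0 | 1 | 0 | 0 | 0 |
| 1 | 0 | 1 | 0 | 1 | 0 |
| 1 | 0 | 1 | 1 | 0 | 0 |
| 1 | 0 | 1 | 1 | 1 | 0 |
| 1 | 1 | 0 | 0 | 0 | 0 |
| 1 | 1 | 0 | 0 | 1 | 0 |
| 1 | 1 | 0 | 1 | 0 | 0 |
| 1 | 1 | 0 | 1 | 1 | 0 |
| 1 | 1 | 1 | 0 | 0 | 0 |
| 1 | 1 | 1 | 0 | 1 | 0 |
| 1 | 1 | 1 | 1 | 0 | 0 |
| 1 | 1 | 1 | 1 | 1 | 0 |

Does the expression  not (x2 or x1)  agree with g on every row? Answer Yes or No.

Yes

Check the formula against g row by row:
  x1=0, x2=0, x3=0, x4=0, x5=0: formula gives 1, g = 1 ✓
  x1=0, x2=0, x3=0, x4=0, x5=1: formula gives 1, g = 1 ✓
  x1=0, x2=0, x3=0, x4=1, x5=0: formula gives 1, g = 1 ✓
  x1=0, x2=0, x3=0, x4=1, x5=1: formula gives 1, g = 1 ✓
  … (the remaining 28 rows also agree.)
No disagreement on any input; they are logically equivalent.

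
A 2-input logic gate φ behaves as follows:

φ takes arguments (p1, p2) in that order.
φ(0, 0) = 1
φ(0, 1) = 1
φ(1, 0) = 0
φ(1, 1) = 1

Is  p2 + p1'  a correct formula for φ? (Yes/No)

Yes

Test each input against both φ and the formula:
  p1=0, p2=0: formula gives 1, φ = 1 ✓
  p1=0, p2=1: formula gives 1, φ = 1 ✓
  p1=1, p2=0: formula gives 0, φ = 0 ✓
  p1=1, p2=1: formula gives 1, φ = 1 ✓
Every row agrees, so the formula is equivalent.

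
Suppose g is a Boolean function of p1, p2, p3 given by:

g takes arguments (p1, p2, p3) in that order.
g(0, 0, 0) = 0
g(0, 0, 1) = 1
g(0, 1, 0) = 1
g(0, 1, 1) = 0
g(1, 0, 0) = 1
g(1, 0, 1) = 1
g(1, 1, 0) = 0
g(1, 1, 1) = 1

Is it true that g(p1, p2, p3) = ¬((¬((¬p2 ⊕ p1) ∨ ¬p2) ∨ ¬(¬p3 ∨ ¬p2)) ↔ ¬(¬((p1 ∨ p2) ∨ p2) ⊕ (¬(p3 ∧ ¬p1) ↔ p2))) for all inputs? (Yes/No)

Test each input against both g and the formula:
  p1=0, p2=0, p3=0: formula gives 0, g = 0 ✓
  p1=0, p2=0, p3=1: formula gives 1, g = 1 ✓
  p1=0, p2=1, p3=0: formula gives 1, g = 1 ✓
  p1=0, p2=1, p3=1: formula gives 0, g = 0 ✓
  p1=1, p2=0, p3=0: formula gives 1, g = 1 ✓
  … (the remaining 3 rows also agree.)
All 8 rows match — the expression computes g exactly.

Yes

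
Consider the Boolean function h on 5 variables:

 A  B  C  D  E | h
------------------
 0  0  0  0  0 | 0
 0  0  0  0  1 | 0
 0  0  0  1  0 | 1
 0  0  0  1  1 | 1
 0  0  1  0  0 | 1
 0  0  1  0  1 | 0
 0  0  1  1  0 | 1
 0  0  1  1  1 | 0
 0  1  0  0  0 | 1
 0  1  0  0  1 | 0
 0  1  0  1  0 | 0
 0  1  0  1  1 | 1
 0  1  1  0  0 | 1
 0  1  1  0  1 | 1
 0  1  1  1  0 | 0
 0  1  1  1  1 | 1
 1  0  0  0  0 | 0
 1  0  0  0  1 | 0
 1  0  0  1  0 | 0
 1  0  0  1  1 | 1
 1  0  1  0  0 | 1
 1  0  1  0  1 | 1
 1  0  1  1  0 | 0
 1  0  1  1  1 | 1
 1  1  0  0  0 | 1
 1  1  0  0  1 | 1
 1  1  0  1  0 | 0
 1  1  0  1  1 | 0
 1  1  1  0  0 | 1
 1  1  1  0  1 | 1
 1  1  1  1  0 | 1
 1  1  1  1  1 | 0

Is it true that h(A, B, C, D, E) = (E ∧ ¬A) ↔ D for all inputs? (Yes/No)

Evaluate (E ∧ ¬A) ↔ D on each row and compare to h:
  A=0, B=0, C=0, D=0, E=0: formula gives 1, but h = 0 ✗
Since they disagree at (0,0,0,0,0), the expression is not a correct formula for h.

No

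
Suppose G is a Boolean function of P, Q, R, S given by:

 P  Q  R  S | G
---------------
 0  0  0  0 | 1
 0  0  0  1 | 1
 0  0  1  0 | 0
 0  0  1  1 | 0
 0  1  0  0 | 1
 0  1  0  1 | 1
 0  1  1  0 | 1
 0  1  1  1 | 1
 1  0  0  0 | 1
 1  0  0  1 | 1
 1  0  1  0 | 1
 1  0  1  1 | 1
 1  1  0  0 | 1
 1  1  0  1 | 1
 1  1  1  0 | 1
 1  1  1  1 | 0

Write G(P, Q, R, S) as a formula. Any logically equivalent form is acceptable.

G(P, Q, R, S) = ~(((((~P & ~Q) & R) & ~S) | (((~P & ~Q) & R) & S)) | (((P & Q) & R) & S))

The 0-rows are (0,0,1,0), (0,0,1,1), (1,1,1,1). Take each as a conjunction (¬P·¬Q·R·¬S, ¬P·¬Q·R·S, P·Q·R·S), form their disjunction, and complement — that gives a formula that is 1 everywhere G is.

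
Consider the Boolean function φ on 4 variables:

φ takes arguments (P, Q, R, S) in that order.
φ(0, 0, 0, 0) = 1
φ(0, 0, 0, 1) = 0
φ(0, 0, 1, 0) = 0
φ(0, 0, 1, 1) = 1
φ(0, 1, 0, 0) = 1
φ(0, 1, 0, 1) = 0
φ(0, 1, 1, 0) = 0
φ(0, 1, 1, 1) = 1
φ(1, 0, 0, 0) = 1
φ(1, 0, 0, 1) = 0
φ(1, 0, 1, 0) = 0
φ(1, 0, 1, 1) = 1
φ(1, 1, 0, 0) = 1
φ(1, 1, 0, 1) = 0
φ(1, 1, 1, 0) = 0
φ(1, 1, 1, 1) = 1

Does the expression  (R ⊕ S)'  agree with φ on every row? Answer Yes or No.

Check the formula against φ row by row:
  P=0, Q=0, R=0, S=0: formula gives 1, φ = 1 ✓
  P=0, Q=0, R=0, S=1: formula gives 0, φ = 0 ✓
  P=0, Q=0, R=1, S=0: formula gives 0, φ = 0 ✓
  P=0, Q=0, R=1, S=1: formula gives 1, φ = 1 ✓
  … (the remaining 12 rows also agree.)
Every row agrees, so the formula is equivalent.

Yes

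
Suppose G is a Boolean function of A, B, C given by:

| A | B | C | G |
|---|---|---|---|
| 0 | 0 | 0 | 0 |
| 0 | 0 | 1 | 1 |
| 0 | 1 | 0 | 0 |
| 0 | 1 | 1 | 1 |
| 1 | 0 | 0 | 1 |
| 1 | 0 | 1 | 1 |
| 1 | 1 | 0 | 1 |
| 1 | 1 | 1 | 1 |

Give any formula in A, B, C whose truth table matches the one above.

G(A, B, C) = ¬(((¬A ∧ ¬B) ∧ ¬C) ∨ ((¬A ∧ B) ∧ ¬C))

There are just 2 zero rows: (0,0,0), (0,1,0). Their minterms are ¬A·¬B·¬C, ¬A·B·¬C; the OR of those covers precisely the 0-outputs, and negating it yields G.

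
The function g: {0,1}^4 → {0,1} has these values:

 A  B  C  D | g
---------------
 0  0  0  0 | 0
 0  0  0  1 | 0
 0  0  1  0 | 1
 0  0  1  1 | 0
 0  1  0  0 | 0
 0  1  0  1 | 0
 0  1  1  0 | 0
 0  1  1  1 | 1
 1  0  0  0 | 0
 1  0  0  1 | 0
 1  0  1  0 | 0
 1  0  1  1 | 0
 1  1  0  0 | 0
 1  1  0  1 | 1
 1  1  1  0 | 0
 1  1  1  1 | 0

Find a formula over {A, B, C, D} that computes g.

g=1 on 3 inputs: (0,0,1,0), (0,1,1,1), (1,1,0,1). Reading each as a conjunction of literals (¬A·¬B·C·¬D, ¬A·B·C·D, A·B·¬C·D) and taking the OR gives the canonical DNF.

g(A, B, C, D) = ((((not A and not B) and C) and not D) or (((not A and B) and C) and D)) or (((A and B) and not C) and D)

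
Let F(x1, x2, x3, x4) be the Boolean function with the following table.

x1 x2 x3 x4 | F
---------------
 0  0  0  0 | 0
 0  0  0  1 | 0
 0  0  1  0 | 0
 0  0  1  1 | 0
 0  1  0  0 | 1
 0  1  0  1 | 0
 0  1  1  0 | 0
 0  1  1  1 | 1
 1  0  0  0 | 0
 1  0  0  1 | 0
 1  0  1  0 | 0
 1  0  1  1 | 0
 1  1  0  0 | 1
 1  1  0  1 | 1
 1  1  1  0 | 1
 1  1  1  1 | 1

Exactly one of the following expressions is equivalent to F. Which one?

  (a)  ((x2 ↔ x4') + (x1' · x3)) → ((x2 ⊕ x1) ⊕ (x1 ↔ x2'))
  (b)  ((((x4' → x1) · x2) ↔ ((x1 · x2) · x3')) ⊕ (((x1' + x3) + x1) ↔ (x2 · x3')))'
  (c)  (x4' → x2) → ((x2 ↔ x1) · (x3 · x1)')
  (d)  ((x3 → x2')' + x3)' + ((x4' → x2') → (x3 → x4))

(a) fails at (0,0,0,0): the formula yields 1, F is 0.
(c) fails at (0,0,0,0): the formula yields 1, F is 0.
(d) fails at (0,0,0,0): the formula yields 1, F is 0.
That leaves (b). Evaluating it on every row reproduces the table of F exactly.

b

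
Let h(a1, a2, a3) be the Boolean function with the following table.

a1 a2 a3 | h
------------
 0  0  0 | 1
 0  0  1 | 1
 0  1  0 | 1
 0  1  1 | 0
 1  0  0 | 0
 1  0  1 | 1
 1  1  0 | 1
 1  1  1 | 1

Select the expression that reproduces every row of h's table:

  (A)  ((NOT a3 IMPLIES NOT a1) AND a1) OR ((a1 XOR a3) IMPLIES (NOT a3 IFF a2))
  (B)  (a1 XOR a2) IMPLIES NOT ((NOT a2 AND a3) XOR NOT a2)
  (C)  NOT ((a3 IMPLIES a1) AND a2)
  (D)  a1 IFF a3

A

(B) disagrees with h on (0,1,1) (formula → 1, table → 0); rule it out.
(C) disagrees with h on (0,1,0) (formula → 0, table → 1); rule it out.
(D) disagrees with h on (0,0,1) (formula → 0, table → 1); rule it out.
(A) is the remaining candidate, and it agrees with h on all 8 inputs.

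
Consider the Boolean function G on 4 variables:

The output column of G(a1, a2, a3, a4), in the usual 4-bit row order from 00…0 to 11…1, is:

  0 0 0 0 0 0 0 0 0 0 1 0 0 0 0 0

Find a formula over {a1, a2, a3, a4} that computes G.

G(a1, a2, a3, a4) = ((a1 and not a2) and a3) and not a4

G is 1 on exactly one input, (1,0,1,0), whose minterm is a1·¬a2·a3·¬a4. So G is just that conjunction.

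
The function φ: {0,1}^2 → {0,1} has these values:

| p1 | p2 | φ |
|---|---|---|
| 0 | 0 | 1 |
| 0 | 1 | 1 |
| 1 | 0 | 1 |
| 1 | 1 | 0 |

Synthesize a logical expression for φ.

φ(p1, p2) = NOT (p1 AND p2)

The output is 0 only when every input is 1 — NAND of all inputs.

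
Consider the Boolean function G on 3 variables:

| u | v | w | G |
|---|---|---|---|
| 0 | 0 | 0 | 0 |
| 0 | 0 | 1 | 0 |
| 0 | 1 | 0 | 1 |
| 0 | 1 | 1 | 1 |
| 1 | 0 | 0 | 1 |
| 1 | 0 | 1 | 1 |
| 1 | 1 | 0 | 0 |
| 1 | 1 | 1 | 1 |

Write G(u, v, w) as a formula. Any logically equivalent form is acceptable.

G(u, v, w) = ¬((((¬u ∧ ¬v) ∧ ¬w) ∨ ((¬u ∧ ¬v) ∧ w)) ∨ ((u ∧ v) ∧ ¬w))

G is 0 on only 3 rows — (0,0,0), (0,0,1), (1,1,0). Writing each as a minterm (¬u·¬v·¬w, ¬u·¬v·w, u·v·¬w) and OR-ing them characterizes exactly where G=0, so G is the negation of that disjunction.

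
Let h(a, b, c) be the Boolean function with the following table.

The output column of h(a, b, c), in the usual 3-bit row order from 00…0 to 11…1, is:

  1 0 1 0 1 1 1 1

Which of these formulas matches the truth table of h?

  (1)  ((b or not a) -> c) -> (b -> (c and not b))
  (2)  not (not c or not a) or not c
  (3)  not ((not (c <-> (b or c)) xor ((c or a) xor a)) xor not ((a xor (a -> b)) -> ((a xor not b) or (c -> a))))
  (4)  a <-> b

2

(1): at (0,0,1) it gives 1, but h = 0 — eliminated.
(3): at (0,1,0) it gives 0, but h = 1 — eliminated.
(4): at (0,0,1) it gives 1, but h = 0 — eliminated.
Only (2) survives; checking it on all 8 rows confirms it matches h.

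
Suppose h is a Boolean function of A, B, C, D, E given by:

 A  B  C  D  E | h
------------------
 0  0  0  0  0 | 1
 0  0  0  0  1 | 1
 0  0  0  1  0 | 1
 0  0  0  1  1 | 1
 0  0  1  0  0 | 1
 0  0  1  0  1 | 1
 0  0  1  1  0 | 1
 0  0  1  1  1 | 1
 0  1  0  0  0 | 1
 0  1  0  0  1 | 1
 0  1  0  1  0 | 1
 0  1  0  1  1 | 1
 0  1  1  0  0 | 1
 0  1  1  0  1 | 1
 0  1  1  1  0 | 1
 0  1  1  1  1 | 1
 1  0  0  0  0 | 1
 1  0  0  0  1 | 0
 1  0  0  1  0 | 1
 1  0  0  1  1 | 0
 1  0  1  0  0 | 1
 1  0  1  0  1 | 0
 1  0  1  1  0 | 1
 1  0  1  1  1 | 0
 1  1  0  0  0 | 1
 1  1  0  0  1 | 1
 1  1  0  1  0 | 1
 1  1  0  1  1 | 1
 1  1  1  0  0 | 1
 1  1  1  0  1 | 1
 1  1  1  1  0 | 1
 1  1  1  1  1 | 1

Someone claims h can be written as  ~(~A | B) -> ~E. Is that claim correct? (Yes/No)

Check the formula against h row by row:
  A=0, B=0, C=0, D=0, E=0: formula gives 1, h = 1 ✓
  A=0, B=0, C=0, D=0, E=1: formula gives 1, h = 1 ✓
  A=0, B=0, C=0, D=1, E=0: formula gives 1, h = 1 ✓
  A=0, B=0, C=0, D=1, E=1: formula gives 1, h = 1 ✓
  …and likewise for the remaining 28 rows.
Every row agrees, so the formula is equivalent.

Yes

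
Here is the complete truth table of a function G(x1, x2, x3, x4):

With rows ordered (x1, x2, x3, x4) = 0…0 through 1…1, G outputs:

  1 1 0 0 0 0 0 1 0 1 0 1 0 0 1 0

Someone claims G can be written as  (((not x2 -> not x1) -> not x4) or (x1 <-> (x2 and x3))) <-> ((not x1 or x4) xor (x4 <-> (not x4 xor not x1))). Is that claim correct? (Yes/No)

Test each input against both G and the formula:
  x1=0, x2=0, x3=0, x4=0: formula gives 0, but G = 1 ✗
A single disagreement suffices: at (0,0,0,0) they differ, so the formula does not compute G.

No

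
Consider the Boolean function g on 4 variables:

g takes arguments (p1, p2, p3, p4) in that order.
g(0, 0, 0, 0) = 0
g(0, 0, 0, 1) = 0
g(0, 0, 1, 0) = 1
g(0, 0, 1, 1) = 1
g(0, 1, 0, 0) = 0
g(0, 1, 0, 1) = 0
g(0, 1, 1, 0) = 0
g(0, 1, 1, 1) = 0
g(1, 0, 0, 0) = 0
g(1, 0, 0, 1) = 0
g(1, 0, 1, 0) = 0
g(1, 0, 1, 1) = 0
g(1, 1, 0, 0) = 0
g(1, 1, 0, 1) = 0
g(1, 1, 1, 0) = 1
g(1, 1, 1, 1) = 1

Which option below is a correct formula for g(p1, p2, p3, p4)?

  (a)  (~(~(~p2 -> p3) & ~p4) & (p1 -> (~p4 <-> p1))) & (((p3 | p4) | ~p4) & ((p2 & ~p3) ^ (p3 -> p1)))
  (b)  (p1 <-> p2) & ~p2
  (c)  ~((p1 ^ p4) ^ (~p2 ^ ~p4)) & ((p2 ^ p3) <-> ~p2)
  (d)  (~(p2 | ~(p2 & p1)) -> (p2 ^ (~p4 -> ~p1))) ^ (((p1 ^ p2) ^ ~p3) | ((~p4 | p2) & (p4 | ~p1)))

c

(a) fails at (0,0,0,1): the formula yields 1, g is 0.
(b) fails at (0,0,0,0): the formula yields 1, g is 0.
(d) fails at (0,0,1,0): the formula yields 0, g is 1.
(c) is the remaining candidate, and it agrees with g on all 16 inputs.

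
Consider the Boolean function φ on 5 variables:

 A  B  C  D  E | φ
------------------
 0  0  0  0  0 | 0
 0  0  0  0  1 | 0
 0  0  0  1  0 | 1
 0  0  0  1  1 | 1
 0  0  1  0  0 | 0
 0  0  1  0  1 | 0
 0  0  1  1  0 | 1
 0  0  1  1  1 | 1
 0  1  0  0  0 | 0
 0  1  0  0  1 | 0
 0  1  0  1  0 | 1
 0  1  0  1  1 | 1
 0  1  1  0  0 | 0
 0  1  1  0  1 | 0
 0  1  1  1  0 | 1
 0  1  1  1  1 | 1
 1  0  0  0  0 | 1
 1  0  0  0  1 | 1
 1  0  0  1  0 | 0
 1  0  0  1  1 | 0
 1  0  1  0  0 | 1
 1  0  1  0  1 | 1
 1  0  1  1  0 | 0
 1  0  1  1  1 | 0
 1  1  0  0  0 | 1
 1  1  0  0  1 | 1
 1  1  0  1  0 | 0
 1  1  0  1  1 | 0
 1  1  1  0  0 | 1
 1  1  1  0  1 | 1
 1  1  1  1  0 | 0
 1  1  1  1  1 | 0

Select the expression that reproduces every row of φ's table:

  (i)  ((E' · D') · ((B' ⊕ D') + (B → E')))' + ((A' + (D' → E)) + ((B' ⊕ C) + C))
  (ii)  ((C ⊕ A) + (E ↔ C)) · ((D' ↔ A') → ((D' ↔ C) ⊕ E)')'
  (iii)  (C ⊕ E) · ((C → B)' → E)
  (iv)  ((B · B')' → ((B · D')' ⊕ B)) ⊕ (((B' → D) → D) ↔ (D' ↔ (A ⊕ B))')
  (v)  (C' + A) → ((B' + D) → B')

(i) fails at (0,0,0,0,0): the formula yields 1, φ is 0.
(ii) fails at (0,0,0,1,0): the formula yields 0, φ is 1.
(iii) fails at (0,0,0,0,1): the formula yields 1, φ is 0.
(v) fails at (0,0,0,0,0): the formula yields 1, φ is 0.
Only (iv) survives; checking it on all 32 rows confirms it matches φ.

iv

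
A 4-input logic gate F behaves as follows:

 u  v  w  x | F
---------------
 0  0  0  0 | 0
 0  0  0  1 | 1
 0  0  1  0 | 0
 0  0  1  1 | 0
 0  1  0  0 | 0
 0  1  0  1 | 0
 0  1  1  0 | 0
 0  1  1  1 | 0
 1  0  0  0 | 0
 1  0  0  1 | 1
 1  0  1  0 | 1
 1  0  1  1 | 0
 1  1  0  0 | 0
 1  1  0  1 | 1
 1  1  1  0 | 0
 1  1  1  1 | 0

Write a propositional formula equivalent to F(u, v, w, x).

Collect the rows where F=1 — (0,0,0,1), (1,0,0,1), (1,0,1,0), (1,1,0,1) — and write one minterm per row: ¬u·¬v·¬w·x, u·¬v·¬w·x, u·¬v·w·¬x, u·v·¬w·x. Their union (logical OR) reproduces the table exactly.

F(u, v, w, x) = (((((u' · v') · w') · x) + (((u · v') · w') · x)) + (((u · v') · w) · x')) + (((u · v) · w') · x)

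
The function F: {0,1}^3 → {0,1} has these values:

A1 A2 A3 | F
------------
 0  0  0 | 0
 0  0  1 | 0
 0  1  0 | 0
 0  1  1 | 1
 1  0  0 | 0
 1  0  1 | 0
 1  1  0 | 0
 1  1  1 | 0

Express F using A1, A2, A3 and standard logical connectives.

F(A1, A2, A3) = (A1' · A2) · A3

F is 1 on exactly one input, (0,1,1), whose minterm is ¬A1·A2·A3. So F is just that conjunction.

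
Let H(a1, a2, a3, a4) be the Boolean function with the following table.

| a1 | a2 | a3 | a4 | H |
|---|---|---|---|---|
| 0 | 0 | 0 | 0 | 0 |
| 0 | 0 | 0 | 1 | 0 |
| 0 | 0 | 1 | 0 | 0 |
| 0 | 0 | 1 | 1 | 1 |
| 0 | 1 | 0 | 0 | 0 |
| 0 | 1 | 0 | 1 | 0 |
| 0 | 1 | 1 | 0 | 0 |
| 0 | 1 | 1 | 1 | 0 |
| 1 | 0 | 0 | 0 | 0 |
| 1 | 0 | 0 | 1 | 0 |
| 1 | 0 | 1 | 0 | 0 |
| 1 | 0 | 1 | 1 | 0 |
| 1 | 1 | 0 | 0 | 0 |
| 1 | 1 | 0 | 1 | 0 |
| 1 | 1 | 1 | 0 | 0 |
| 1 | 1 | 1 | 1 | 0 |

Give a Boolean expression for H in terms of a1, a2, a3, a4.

Only row (0,0,1,1) gives 1. That row's minterm ¬a1·¬a2·a3·a4 is H directly.

H(a1, a2, a3, a4) = ((~a1 & ~a2) & a3) & a4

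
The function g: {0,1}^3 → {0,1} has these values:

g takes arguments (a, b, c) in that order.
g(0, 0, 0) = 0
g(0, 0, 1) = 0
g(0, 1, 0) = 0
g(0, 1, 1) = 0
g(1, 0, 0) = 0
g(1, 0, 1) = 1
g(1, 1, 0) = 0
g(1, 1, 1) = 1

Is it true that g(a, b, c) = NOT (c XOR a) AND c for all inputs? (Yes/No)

Evaluate NOT (c XOR a) AND c on each row and compare to g:
  a=0, b=0, c=0: formula gives 0, g = 0 ✓
  a=0, b=0, c=1: formula gives 0, g = 0 ✓
  a=0, b=1, c=0: formula gives 0, g = 0 ✓
  a=0, b=1, c=1: formula gives 0, g = 0 ✓
  a=1, b=0, c=0: formula gives 0, g = 0 ✓
  … (the remaining 3 rows also agree.)
No disagreement on any input; they are logically equivalent.

Yes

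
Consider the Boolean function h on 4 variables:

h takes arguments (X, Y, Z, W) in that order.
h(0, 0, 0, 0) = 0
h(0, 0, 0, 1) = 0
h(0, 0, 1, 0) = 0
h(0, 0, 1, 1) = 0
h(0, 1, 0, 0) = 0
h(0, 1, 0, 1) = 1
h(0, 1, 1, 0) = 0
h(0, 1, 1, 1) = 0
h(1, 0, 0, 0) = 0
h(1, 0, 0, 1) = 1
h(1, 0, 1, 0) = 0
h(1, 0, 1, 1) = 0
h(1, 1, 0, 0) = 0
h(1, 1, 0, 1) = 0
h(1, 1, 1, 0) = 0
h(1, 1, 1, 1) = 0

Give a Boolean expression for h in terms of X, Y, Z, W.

Collect the rows where h=1 — (0,1,0,1), (1,0,0,1) — and write one minterm per row: ¬X·Y·¬Z·W, X·¬Y·¬Z·W. Their union (logical OR) reproduces the table exactly.

h(X, Y, Z, W) = (((~X & Y) & ~Z) & W) | (((X & ~Y) & ~Z) & W)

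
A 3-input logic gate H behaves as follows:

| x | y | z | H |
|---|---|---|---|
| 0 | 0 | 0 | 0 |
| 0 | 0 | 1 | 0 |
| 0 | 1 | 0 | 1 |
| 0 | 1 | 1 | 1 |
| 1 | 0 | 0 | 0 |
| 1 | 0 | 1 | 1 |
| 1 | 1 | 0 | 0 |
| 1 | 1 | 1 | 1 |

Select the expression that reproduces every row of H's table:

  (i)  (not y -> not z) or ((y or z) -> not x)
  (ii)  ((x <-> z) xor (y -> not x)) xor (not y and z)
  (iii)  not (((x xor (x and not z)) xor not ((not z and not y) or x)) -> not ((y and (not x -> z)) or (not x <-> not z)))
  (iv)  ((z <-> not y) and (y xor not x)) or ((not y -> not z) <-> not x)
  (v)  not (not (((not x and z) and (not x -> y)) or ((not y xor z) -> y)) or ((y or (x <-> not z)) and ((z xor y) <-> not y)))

(i): at (0,0,0) it gives 1, but H = 0 — eliminated.
(ii): at (0,1,0) it gives 0, but H = 1 — eliminated.
(iv): at (0,0,0) it gives 1, but H = 0 — eliminated.
(v): at (0,1,1) it gives 0, but H = 1 — eliminated.
Only (iii) survives; checking it on all 8 rows confirms it matches H.

iii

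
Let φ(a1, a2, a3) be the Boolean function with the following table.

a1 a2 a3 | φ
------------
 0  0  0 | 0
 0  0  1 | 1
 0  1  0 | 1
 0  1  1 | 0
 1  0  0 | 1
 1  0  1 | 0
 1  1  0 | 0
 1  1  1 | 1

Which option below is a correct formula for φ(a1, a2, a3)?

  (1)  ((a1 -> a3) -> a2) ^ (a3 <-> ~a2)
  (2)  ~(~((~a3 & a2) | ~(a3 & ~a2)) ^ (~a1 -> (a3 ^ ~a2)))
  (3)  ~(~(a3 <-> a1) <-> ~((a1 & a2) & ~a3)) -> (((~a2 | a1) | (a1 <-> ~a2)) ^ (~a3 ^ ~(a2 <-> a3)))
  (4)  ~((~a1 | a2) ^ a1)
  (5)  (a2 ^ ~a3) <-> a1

5

(1) fails at (0,1,0): the formula yields 0, φ is 1.
(2) fails at (0,0,1): the formula yields 0, φ is 1.
(3) fails at (0,1,1): the formula yields 1, φ is 0.
(4) fails at (0,0,1): the formula yields 0, φ is 1.
That leaves (5). Evaluating it on every row reproduces the table of φ exactly.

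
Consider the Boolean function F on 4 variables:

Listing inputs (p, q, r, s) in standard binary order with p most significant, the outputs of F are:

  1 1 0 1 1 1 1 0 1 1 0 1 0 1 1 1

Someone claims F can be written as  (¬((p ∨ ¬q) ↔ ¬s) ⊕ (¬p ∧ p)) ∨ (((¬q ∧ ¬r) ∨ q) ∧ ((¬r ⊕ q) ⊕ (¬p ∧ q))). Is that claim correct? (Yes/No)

Check the formula against F row by row:
  p=0, q=0, r=0, s=0: formula gives 1, F = 1 ✓
  p=0, q=0, r=0, s=1: formula gives 1, F = 1 ✓
  p=0, q=0, r=1, s=0: formula gives 0, F = 0 ✓
  p=0, q=0, r=1, s=1: formula gives 1, F = 1 ✓
  …and likewise for the remaining 12 rows.
Every row agrees, so the formula is equivalent.

Yes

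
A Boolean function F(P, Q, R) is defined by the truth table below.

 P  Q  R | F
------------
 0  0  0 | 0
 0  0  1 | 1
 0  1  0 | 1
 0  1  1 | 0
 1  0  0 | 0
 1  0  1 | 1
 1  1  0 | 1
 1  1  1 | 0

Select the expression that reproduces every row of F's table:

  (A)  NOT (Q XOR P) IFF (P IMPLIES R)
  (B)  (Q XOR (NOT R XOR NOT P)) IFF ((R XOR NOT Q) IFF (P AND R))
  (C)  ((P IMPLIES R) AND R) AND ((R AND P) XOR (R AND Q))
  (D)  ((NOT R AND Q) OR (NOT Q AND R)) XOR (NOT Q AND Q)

(A) fails at (0,0,0): the formula yields 1, F is 0.
(B) fails at (0,0,0): the formula yields 1, F is 0.
(C) fails at (0,0,1): the formula yields 0, F is 1.
(D) is the remaining candidate, and it agrees with F on all 8 inputs.

D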